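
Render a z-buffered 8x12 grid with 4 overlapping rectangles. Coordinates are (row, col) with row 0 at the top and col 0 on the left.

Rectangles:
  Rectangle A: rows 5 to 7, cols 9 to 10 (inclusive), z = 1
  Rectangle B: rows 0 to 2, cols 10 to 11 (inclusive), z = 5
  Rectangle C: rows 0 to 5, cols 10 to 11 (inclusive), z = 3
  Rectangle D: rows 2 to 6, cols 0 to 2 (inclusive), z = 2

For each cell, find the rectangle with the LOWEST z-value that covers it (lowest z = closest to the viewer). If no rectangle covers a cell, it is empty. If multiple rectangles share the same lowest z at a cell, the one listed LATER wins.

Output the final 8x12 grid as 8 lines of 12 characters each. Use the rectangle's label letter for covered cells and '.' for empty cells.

..........CC
..........CC
DDD.......CC
DDD.......CC
DDD.......CC
DDD......AAC
DDD......AA.
.........AA.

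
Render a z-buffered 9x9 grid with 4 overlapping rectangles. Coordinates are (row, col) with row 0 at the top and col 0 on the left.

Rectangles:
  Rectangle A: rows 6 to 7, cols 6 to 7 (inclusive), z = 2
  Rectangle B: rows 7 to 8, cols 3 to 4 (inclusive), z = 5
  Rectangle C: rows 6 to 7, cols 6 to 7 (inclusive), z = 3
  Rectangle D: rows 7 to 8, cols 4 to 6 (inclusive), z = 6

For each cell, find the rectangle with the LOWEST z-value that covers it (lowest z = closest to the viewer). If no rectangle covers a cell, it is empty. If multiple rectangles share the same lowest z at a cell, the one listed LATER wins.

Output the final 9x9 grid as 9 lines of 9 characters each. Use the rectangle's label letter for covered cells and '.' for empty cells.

.........
.........
.........
.........
.........
.........
......AA.
...BBDAA.
...BBDD..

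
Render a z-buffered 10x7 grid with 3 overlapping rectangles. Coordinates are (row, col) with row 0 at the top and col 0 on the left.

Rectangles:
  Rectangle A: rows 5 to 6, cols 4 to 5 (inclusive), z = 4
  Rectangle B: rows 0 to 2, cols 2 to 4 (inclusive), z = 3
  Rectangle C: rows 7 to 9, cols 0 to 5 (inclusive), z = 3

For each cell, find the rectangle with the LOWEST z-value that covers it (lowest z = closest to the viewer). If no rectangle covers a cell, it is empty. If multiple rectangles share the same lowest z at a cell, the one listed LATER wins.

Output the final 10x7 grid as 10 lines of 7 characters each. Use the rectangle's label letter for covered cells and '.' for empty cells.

..BBB..
..BBB..
..BBB..
.......
.......
....AA.
....AA.
CCCCCC.
CCCCCC.
CCCCCC.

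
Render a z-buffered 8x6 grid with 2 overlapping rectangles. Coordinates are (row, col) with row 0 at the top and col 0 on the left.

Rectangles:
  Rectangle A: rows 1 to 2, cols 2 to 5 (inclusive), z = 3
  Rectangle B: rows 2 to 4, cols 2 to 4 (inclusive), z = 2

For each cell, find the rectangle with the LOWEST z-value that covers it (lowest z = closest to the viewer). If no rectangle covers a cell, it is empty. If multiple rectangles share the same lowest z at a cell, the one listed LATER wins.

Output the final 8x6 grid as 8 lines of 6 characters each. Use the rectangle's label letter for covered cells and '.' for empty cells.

......
..AAAA
..BBBA
..BBB.
..BBB.
......
......
......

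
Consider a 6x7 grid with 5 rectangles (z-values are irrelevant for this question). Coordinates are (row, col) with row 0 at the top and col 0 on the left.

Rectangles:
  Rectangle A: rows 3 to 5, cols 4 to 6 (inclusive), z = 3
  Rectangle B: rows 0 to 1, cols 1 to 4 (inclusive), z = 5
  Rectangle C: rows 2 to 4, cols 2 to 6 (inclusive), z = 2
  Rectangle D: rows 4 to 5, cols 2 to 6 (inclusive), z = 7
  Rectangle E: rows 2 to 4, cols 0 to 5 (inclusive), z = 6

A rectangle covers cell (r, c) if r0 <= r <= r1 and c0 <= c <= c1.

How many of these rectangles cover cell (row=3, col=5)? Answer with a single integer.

Check cell (3,5):
  A: rows 3-5 cols 4-6 -> covers
  B: rows 0-1 cols 1-4 -> outside (row miss)
  C: rows 2-4 cols 2-6 -> covers
  D: rows 4-5 cols 2-6 -> outside (row miss)
  E: rows 2-4 cols 0-5 -> covers
Count covering = 3

Answer: 3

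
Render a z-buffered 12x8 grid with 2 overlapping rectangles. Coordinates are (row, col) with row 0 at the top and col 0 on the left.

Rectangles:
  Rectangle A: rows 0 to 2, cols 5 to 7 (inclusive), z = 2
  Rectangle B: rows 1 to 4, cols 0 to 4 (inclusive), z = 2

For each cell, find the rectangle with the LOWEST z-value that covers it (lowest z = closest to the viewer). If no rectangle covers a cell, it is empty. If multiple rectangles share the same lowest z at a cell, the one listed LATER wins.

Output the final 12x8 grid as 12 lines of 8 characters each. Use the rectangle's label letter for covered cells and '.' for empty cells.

.....AAA
BBBBBAAA
BBBBBAAA
BBBBB...
BBBBB...
........
........
........
........
........
........
........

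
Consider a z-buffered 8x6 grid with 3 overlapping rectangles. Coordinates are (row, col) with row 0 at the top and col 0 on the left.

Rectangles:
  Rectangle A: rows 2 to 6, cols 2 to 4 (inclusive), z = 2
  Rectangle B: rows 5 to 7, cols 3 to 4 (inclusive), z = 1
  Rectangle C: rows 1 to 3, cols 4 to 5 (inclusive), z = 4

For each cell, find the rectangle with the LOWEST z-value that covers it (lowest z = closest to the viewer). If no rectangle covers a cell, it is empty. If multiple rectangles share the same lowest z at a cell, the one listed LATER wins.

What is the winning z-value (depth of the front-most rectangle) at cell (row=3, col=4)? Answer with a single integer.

Answer: 2

Derivation:
Check cell (3,4):
  A: rows 2-6 cols 2-4 z=2 -> covers; best now A (z=2)
  B: rows 5-7 cols 3-4 -> outside (row miss)
  C: rows 1-3 cols 4-5 z=4 -> covers; best now A (z=2)
Winner: A at z=2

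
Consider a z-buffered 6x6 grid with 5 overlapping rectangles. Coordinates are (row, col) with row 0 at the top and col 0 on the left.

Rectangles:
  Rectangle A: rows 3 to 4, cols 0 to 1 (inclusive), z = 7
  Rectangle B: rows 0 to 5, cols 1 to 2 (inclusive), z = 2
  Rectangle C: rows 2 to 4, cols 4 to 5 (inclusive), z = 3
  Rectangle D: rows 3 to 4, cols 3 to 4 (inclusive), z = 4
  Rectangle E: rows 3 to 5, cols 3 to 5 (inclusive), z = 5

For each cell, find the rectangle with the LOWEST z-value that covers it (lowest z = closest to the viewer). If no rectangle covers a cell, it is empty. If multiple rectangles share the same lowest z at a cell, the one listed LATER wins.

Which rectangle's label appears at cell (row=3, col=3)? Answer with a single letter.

Answer: D

Derivation:
Check cell (3,3):
  A: rows 3-4 cols 0-1 -> outside (col miss)
  B: rows 0-5 cols 1-2 -> outside (col miss)
  C: rows 2-4 cols 4-5 -> outside (col miss)
  D: rows 3-4 cols 3-4 z=4 -> covers; best now D (z=4)
  E: rows 3-5 cols 3-5 z=5 -> covers; best now D (z=4)
Winner: D at z=4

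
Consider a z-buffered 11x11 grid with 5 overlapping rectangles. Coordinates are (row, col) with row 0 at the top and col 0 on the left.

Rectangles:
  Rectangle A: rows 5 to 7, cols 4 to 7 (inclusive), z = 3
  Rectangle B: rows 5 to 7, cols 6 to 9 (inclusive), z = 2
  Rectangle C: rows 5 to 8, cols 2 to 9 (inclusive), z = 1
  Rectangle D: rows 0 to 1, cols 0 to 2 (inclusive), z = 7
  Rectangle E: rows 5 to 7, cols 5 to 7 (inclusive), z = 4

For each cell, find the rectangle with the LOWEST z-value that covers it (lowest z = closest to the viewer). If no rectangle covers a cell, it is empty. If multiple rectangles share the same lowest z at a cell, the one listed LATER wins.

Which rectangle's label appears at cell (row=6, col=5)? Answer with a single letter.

Check cell (6,5):
  A: rows 5-7 cols 4-7 z=3 -> covers; best now A (z=3)
  B: rows 5-7 cols 6-9 -> outside (col miss)
  C: rows 5-8 cols 2-9 z=1 -> covers; best now C (z=1)
  D: rows 0-1 cols 0-2 -> outside (row miss)
  E: rows 5-7 cols 5-7 z=4 -> covers; best now C (z=1)
Winner: C at z=1

Answer: C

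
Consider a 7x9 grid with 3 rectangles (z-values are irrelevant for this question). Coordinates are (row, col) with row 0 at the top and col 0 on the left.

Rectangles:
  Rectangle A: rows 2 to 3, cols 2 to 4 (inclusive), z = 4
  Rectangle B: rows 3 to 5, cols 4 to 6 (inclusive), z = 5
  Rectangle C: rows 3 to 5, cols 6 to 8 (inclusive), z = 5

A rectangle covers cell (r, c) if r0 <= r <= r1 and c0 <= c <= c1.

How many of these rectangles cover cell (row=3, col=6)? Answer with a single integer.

Answer: 2

Derivation:
Check cell (3,6):
  A: rows 2-3 cols 2-4 -> outside (col miss)
  B: rows 3-5 cols 4-6 -> covers
  C: rows 3-5 cols 6-8 -> covers
Count covering = 2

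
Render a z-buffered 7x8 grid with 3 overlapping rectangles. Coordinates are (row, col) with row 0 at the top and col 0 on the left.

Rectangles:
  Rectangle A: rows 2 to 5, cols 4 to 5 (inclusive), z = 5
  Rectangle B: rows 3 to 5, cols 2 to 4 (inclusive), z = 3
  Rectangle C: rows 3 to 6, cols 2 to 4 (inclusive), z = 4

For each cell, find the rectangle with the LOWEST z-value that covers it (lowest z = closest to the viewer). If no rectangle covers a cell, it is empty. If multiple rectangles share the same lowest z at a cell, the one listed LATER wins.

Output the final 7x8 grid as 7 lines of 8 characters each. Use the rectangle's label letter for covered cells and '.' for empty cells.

........
........
....AA..
..BBBA..
..BBBA..
..BBBA..
..CCC...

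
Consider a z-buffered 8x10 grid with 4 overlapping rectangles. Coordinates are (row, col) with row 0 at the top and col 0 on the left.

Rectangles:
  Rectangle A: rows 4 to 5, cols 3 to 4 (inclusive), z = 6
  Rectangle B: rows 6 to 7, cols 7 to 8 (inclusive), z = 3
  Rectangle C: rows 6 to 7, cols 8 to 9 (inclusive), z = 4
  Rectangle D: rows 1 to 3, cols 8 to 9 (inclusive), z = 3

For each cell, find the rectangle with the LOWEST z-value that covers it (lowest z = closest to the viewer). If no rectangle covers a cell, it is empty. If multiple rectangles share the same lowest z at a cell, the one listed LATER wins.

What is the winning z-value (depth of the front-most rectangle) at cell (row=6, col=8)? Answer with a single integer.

Check cell (6,8):
  A: rows 4-5 cols 3-4 -> outside (row miss)
  B: rows 6-7 cols 7-8 z=3 -> covers; best now B (z=3)
  C: rows 6-7 cols 8-9 z=4 -> covers; best now B (z=3)
  D: rows 1-3 cols 8-9 -> outside (row miss)
Winner: B at z=3

Answer: 3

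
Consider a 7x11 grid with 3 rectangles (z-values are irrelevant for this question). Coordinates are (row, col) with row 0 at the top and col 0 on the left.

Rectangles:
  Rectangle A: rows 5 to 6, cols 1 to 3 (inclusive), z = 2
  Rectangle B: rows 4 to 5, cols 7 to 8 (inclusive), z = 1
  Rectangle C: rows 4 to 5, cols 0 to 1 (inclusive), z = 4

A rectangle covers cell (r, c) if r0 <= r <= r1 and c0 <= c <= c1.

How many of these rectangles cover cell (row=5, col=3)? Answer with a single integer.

Answer: 1

Derivation:
Check cell (5,3):
  A: rows 5-6 cols 1-3 -> covers
  B: rows 4-5 cols 7-8 -> outside (col miss)
  C: rows 4-5 cols 0-1 -> outside (col miss)
Count covering = 1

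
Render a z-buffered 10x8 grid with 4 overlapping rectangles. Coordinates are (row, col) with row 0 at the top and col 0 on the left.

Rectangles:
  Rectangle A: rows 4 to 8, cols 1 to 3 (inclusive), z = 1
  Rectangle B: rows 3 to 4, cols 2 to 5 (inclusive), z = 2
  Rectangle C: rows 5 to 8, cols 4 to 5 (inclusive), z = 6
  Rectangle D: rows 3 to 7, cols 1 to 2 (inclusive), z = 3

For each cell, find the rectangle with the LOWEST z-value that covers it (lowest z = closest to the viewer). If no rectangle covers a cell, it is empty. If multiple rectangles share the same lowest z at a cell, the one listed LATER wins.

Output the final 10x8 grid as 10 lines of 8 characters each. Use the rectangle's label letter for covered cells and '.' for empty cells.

........
........
........
.DBBBB..
.AAABB..
.AAACC..
.AAACC..
.AAACC..
.AAACC..
........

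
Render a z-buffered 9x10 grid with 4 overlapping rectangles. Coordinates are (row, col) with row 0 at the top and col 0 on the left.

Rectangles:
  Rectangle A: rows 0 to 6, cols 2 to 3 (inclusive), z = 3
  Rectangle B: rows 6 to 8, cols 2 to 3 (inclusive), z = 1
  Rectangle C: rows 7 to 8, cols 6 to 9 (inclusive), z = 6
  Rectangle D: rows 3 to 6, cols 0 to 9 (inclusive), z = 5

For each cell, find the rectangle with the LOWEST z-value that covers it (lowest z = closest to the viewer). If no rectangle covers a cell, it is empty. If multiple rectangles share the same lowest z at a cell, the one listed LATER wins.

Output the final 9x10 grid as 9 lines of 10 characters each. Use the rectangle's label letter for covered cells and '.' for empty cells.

..AA......
..AA......
..AA......
DDAADDDDDD
DDAADDDDDD
DDAADDDDDD
DDBBDDDDDD
..BB..CCCC
..BB..CCCC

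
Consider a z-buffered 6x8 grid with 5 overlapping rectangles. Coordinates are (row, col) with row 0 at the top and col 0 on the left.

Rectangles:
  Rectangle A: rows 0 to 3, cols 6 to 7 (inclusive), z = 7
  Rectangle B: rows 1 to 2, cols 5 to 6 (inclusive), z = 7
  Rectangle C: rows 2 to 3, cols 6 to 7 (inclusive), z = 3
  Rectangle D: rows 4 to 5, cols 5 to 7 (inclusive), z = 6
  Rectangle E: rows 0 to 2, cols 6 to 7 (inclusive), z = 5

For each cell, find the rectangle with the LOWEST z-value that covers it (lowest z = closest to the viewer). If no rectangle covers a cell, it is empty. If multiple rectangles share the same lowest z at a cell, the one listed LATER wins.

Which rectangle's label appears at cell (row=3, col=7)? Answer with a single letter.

Check cell (3,7):
  A: rows 0-3 cols 6-7 z=7 -> covers; best now A (z=7)
  B: rows 1-2 cols 5-6 -> outside (row miss)
  C: rows 2-3 cols 6-7 z=3 -> covers; best now C (z=3)
  D: rows 4-5 cols 5-7 -> outside (row miss)
  E: rows 0-2 cols 6-7 -> outside (row miss)
Winner: C at z=3

Answer: C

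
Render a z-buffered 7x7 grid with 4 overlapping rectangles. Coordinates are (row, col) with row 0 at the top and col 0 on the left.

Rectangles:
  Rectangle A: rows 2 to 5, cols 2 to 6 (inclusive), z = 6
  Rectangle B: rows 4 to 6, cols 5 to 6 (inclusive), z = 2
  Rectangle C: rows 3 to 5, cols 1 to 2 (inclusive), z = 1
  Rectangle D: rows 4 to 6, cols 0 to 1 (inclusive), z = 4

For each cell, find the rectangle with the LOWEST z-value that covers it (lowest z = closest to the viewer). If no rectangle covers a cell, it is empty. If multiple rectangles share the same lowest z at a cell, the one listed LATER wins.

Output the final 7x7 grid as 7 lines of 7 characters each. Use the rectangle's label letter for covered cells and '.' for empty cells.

.......
.......
..AAAAA
.CCAAAA
DCCAABB
DCCAABB
DD...BB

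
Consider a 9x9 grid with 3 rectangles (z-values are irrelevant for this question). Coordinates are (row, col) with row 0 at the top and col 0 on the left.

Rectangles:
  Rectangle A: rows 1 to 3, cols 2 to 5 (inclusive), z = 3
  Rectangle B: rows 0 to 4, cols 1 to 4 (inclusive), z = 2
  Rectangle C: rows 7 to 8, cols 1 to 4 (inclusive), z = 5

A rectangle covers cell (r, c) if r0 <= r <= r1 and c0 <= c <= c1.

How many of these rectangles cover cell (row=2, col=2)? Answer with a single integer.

Answer: 2

Derivation:
Check cell (2,2):
  A: rows 1-3 cols 2-5 -> covers
  B: rows 0-4 cols 1-4 -> covers
  C: rows 7-8 cols 1-4 -> outside (row miss)
Count covering = 2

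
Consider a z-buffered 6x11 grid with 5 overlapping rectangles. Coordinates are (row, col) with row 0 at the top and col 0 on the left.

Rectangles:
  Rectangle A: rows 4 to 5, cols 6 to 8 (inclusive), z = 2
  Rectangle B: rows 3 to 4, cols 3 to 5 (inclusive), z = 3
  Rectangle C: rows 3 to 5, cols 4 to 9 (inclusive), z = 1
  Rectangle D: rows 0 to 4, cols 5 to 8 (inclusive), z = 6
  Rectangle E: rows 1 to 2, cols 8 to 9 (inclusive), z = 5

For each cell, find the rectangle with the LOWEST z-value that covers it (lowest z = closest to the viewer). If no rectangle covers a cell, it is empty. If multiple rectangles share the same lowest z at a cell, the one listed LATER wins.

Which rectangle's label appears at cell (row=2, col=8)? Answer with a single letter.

Check cell (2,8):
  A: rows 4-5 cols 6-8 -> outside (row miss)
  B: rows 3-4 cols 3-5 -> outside (row miss)
  C: rows 3-5 cols 4-9 -> outside (row miss)
  D: rows 0-4 cols 5-8 z=6 -> covers; best now D (z=6)
  E: rows 1-2 cols 8-9 z=5 -> covers; best now E (z=5)
Winner: E at z=5

Answer: E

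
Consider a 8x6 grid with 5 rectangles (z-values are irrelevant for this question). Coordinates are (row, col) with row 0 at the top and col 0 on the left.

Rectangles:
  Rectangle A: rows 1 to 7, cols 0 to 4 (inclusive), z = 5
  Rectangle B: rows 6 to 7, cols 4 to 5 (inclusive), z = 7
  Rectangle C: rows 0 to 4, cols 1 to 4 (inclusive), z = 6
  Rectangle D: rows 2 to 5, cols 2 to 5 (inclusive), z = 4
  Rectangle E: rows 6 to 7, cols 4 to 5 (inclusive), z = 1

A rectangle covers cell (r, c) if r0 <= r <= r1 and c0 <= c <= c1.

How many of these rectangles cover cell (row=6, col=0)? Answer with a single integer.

Check cell (6,0):
  A: rows 1-7 cols 0-4 -> covers
  B: rows 6-7 cols 4-5 -> outside (col miss)
  C: rows 0-4 cols 1-4 -> outside (row miss)
  D: rows 2-5 cols 2-5 -> outside (row miss)
  E: rows 6-7 cols 4-5 -> outside (col miss)
Count covering = 1

Answer: 1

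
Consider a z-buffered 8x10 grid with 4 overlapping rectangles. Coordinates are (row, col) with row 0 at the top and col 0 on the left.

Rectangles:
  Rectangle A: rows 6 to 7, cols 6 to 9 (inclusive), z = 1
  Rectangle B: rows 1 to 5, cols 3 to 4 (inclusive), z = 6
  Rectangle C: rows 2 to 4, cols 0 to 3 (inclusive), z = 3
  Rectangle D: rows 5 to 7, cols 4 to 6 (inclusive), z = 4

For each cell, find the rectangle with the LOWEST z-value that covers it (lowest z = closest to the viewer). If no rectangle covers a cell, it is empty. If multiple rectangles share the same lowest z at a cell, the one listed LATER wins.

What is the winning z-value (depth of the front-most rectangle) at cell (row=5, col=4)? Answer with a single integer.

Answer: 4

Derivation:
Check cell (5,4):
  A: rows 6-7 cols 6-9 -> outside (row miss)
  B: rows 1-5 cols 3-4 z=6 -> covers; best now B (z=6)
  C: rows 2-4 cols 0-3 -> outside (row miss)
  D: rows 5-7 cols 4-6 z=4 -> covers; best now D (z=4)
Winner: D at z=4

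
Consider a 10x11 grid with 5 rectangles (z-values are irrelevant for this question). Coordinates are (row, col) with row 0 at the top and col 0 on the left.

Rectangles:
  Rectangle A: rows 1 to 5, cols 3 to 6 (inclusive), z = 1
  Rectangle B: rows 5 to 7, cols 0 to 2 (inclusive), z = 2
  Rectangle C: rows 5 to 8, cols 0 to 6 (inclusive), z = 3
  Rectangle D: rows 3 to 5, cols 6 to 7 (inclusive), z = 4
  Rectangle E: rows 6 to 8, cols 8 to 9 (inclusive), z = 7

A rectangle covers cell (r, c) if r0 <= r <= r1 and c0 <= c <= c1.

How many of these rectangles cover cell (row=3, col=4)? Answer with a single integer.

Check cell (3,4):
  A: rows 1-5 cols 3-6 -> covers
  B: rows 5-7 cols 0-2 -> outside (row miss)
  C: rows 5-8 cols 0-6 -> outside (row miss)
  D: rows 3-5 cols 6-7 -> outside (col miss)
  E: rows 6-8 cols 8-9 -> outside (row miss)
Count covering = 1

Answer: 1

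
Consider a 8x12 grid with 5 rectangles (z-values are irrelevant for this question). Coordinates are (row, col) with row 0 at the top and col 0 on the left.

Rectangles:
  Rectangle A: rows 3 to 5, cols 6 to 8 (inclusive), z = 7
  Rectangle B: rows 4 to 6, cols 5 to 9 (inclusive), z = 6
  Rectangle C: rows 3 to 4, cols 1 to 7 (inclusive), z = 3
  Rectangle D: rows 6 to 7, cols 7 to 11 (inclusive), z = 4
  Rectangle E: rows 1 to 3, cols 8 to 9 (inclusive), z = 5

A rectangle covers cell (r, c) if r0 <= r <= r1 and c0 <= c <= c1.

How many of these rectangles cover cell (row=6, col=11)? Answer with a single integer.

Answer: 1

Derivation:
Check cell (6,11):
  A: rows 3-5 cols 6-8 -> outside (row miss)
  B: rows 4-6 cols 5-9 -> outside (col miss)
  C: rows 3-4 cols 1-7 -> outside (row miss)
  D: rows 6-7 cols 7-11 -> covers
  E: rows 1-3 cols 8-9 -> outside (row miss)
Count covering = 1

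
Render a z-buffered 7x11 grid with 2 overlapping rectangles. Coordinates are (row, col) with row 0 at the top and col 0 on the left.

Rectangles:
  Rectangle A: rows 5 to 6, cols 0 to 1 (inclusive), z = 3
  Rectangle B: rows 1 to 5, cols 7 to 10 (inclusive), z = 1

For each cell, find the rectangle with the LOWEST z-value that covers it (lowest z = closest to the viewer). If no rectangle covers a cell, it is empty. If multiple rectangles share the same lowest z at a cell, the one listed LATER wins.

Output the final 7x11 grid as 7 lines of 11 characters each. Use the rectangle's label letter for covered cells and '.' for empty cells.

...........
.......BBBB
.......BBBB
.......BBBB
.......BBBB
AA.....BBBB
AA.........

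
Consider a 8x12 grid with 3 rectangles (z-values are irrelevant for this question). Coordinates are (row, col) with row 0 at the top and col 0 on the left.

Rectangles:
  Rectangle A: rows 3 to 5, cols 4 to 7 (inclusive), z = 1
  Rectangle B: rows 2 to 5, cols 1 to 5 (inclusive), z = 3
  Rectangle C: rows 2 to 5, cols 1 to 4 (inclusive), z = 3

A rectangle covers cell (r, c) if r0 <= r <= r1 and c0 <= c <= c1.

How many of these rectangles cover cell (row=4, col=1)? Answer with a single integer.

Check cell (4,1):
  A: rows 3-5 cols 4-7 -> outside (col miss)
  B: rows 2-5 cols 1-5 -> covers
  C: rows 2-5 cols 1-4 -> covers
Count covering = 2

Answer: 2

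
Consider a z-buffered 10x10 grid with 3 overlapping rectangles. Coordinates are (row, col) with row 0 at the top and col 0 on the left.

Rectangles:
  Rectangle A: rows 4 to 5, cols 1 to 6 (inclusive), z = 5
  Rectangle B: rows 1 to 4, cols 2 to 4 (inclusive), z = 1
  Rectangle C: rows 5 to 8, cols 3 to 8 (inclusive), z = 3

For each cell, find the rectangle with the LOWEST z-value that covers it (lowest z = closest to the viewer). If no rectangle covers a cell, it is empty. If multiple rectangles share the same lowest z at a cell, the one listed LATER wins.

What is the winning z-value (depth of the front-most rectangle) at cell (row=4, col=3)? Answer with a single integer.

Check cell (4,3):
  A: rows 4-5 cols 1-6 z=5 -> covers; best now A (z=5)
  B: rows 1-4 cols 2-4 z=1 -> covers; best now B (z=1)
  C: rows 5-8 cols 3-8 -> outside (row miss)
Winner: B at z=1

Answer: 1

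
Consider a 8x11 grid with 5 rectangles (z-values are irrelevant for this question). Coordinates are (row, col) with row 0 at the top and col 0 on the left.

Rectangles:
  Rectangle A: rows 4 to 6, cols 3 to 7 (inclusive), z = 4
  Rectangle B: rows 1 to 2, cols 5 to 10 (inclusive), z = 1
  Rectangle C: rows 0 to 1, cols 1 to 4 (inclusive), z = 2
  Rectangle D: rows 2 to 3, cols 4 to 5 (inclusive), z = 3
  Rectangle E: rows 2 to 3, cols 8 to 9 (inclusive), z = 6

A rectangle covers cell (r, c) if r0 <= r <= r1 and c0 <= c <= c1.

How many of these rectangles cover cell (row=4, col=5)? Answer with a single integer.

Answer: 1

Derivation:
Check cell (4,5):
  A: rows 4-6 cols 3-7 -> covers
  B: rows 1-2 cols 5-10 -> outside (row miss)
  C: rows 0-1 cols 1-4 -> outside (row miss)
  D: rows 2-3 cols 4-5 -> outside (row miss)
  E: rows 2-3 cols 8-9 -> outside (row miss)
Count covering = 1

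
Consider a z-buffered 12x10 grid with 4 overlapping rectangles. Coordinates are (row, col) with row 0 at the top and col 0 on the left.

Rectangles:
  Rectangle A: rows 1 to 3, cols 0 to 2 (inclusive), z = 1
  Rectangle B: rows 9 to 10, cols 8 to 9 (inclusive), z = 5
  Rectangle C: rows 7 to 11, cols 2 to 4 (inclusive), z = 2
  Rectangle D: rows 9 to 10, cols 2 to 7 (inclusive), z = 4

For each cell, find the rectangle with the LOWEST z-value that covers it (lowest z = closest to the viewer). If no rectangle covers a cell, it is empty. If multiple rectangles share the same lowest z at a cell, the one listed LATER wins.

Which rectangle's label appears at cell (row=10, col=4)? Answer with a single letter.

Check cell (10,4):
  A: rows 1-3 cols 0-2 -> outside (row miss)
  B: rows 9-10 cols 8-9 -> outside (col miss)
  C: rows 7-11 cols 2-4 z=2 -> covers; best now C (z=2)
  D: rows 9-10 cols 2-7 z=4 -> covers; best now C (z=2)
Winner: C at z=2

Answer: C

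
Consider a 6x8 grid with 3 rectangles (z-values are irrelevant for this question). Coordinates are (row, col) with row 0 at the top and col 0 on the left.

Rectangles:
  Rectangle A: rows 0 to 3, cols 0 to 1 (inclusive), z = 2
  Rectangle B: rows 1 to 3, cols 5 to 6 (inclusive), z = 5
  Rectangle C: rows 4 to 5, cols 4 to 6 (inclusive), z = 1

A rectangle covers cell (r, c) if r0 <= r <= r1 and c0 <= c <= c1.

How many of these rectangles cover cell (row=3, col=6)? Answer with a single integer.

Check cell (3,6):
  A: rows 0-3 cols 0-1 -> outside (col miss)
  B: rows 1-3 cols 5-6 -> covers
  C: rows 4-5 cols 4-6 -> outside (row miss)
Count covering = 1

Answer: 1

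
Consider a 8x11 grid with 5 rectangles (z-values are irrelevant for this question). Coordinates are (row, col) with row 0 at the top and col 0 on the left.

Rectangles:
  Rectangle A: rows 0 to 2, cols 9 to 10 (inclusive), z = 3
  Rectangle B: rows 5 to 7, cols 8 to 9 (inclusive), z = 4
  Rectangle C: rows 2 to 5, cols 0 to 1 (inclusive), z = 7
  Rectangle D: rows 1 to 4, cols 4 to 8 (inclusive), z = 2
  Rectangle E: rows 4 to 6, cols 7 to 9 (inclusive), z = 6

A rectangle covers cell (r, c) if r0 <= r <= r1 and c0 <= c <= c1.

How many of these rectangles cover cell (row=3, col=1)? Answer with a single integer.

Answer: 1

Derivation:
Check cell (3,1):
  A: rows 0-2 cols 9-10 -> outside (row miss)
  B: rows 5-7 cols 8-9 -> outside (row miss)
  C: rows 2-5 cols 0-1 -> covers
  D: rows 1-4 cols 4-8 -> outside (col miss)
  E: rows 4-6 cols 7-9 -> outside (row miss)
Count covering = 1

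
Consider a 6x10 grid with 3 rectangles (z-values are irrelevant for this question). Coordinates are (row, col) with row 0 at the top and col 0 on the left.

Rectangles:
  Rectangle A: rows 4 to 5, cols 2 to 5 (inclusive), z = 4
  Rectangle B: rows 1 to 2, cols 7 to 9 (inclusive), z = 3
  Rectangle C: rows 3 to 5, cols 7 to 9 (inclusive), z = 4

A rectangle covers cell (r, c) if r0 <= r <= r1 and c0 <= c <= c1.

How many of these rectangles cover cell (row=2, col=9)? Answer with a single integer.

Check cell (2,9):
  A: rows 4-5 cols 2-5 -> outside (row miss)
  B: rows 1-2 cols 7-9 -> covers
  C: rows 3-5 cols 7-9 -> outside (row miss)
Count covering = 1

Answer: 1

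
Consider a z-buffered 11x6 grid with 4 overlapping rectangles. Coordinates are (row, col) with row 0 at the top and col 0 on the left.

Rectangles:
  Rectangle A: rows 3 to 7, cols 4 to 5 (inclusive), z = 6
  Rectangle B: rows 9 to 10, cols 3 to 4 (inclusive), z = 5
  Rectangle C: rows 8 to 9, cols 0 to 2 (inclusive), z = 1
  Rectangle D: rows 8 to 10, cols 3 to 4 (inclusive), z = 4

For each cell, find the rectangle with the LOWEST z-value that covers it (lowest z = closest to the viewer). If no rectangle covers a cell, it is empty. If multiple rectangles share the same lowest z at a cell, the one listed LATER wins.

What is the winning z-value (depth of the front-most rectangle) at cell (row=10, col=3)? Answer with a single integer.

Answer: 4

Derivation:
Check cell (10,3):
  A: rows 3-7 cols 4-5 -> outside (row miss)
  B: rows 9-10 cols 3-4 z=5 -> covers; best now B (z=5)
  C: rows 8-9 cols 0-2 -> outside (row miss)
  D: rows 8-10 cols 3-4 z=4 -> covers; best now D (z=4)
Winner: D at z=4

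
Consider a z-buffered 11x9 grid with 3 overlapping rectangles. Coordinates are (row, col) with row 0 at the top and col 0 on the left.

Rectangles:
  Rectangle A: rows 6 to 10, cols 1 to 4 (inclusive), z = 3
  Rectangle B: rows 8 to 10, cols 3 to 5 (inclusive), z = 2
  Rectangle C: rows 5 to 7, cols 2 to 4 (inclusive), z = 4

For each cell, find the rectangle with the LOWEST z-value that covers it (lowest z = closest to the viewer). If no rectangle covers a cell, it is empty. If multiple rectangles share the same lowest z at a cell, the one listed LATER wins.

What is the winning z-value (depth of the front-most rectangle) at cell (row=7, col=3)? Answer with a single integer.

Answer: 3

Derivation:
Check cell (7,3):
  A: rows 6-10 cols 1-4 z=3 -> covers; best now A (z=3)
  B: rows 8-10 cols 3-5 -> outside (row miss)
  C: rows 5-7 cols 2-4 z=4 -> covers; best now A (z=3)
Winner: A at z=3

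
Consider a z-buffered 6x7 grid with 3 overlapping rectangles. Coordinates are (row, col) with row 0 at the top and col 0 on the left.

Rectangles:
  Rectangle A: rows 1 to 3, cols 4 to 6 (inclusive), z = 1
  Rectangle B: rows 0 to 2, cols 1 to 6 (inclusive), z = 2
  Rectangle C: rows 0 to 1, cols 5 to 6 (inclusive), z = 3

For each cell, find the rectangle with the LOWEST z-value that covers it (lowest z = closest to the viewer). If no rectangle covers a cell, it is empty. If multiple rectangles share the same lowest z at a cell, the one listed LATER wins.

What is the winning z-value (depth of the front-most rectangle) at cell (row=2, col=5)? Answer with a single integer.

Check cell (2,5):
  A: rows 1-3 cols 4-6 z=1 -> covers; best now A (z=1)
  B: rows 0-2 cols 1-6 z=2 -> covers; best now A (z=1)
  C: rows 0-1 cols 5-6 -> outside (row miss)
Winner: A at z=1

Answer: 1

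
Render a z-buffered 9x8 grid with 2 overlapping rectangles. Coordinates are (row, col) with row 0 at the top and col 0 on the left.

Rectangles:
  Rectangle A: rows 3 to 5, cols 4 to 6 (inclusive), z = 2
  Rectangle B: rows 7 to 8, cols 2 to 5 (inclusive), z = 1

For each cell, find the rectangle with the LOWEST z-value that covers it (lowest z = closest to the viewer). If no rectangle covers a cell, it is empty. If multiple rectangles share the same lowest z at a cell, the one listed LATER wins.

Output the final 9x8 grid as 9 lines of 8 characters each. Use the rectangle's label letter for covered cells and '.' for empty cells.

........
........
........
....AAA.
....AAA.
....AAA.
........
..BBBB..
..BBBB..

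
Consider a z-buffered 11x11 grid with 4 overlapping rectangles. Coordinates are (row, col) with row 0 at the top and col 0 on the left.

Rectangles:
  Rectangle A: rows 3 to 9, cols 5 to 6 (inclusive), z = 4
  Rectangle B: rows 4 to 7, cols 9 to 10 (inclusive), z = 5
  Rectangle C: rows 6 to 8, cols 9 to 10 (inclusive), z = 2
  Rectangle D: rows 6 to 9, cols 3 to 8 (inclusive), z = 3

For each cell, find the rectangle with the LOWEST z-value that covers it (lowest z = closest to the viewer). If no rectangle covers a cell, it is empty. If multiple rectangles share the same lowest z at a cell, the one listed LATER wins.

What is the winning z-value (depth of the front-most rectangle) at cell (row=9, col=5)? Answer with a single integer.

Answer: 3

Derivation:
Check cell (9,5):
  A: rows 3-9 cols 5-6 z=4 -> covers; best now A (z=4)
  B: rows 4-7 cols 9-10 -> outside (row miss)
  C: rows 6-8 cols 9-10 -> outside (row miss)
  D: rows 6-9 cols 3-8 z=3 -> covers; best now D (z=3)
Winner: D at z=3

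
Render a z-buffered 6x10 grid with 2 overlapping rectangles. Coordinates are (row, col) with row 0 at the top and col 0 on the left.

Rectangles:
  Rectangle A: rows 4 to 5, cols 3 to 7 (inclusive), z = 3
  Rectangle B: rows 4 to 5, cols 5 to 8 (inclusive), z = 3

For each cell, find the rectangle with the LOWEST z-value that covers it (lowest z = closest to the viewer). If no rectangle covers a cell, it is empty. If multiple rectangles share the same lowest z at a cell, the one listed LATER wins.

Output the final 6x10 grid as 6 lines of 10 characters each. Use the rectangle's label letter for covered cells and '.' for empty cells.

..........
..........
..........
..........
...AABBBB.
...AABBBB.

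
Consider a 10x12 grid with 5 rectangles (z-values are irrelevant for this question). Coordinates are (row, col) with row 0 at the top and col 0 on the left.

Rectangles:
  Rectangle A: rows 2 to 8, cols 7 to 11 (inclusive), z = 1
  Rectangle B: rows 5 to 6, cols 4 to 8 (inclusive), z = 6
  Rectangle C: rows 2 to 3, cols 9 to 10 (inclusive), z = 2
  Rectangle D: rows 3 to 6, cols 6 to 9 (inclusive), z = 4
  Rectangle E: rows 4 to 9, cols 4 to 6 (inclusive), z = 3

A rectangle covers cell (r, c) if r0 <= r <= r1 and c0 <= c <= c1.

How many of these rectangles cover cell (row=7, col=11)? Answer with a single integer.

Check cell (7,11):
  A: rows 2-8 cols 7-11 -> covers
  B: rows 5-6 cols 4-8 -> outside (row miss)
  C: rows 2-3 cols 9-10 -> outside (row miss)
  D: rows 3-6 cols 6-9 -> outside (row miss)
  E: rows 4-9 cols 4-6 -> outside (col miss)
Count covering = 1

Answer: 1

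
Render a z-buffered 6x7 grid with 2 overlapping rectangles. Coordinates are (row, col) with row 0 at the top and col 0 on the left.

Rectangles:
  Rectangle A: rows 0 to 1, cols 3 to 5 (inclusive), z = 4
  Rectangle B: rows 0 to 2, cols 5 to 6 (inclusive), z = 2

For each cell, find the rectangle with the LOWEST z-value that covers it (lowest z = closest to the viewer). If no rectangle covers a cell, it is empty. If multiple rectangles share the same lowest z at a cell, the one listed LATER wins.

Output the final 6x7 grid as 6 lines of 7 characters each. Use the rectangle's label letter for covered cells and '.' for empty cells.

...AABB
...AABB
.....BB
.......
.......
.......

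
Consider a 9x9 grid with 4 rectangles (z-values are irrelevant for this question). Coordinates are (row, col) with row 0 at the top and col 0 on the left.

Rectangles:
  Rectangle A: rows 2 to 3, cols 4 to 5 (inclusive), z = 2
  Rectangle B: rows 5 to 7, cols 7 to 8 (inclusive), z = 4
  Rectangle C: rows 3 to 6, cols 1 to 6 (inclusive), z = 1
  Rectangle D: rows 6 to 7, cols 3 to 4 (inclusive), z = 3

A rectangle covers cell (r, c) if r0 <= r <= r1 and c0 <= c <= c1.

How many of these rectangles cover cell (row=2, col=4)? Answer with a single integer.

Answer: 1

Derivation:
Check cell (2,4):
  A: rows 2-3 cols 4-5 -> covers
  B: rows 5-7 cols 7-8 -> outside (row miss)
  C: rows 3-6 cols 1-6 -> outside (row miss)
  D: rows 6-7 cols 3-4 -> outside (row miss)
Count covering = 1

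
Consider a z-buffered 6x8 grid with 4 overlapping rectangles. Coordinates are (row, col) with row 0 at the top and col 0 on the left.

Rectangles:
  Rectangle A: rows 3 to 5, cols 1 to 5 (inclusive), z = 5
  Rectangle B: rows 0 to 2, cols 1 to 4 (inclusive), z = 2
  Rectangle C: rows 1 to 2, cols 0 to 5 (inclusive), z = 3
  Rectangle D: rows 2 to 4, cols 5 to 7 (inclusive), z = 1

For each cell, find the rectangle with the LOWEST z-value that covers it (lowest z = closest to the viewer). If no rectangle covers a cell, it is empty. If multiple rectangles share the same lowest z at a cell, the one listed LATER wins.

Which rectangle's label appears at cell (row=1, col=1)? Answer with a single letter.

Answer: B

Derivation:
Check cell (1,1):
  A: rows 3-5 cols 1-5 -> outside (row miss)
  B: rows 0-2 cols 1-4 z=2 -> covers; best now B (z=2)
  C: rows 1-2 cols 0-5 z=3 -> covers; best now B (z=2)
  D: rows 2-4 cols 5-7 -> outside (row miss)
Winner: B at z=2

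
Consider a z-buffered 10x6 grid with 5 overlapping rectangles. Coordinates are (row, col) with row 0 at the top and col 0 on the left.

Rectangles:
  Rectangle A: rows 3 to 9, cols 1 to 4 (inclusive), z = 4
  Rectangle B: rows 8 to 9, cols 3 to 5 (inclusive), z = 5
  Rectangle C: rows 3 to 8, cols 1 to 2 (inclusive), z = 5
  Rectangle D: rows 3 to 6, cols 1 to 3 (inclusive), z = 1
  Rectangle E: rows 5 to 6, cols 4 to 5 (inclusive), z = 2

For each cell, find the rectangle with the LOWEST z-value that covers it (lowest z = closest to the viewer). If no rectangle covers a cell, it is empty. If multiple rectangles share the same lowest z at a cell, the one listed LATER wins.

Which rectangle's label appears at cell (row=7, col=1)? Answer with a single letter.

Check cell (7,1):
  A: rows 3-9 cols 1-4 z=4 -> covers; best now A (z=4)
  B: rows 8-9 cols 3-5 -> outside (row miss)
  C: rows 3-8 cols 1-2 z=5 -> covers; best now A (z=4)
  D: rows 3-6 cols 1-3 -> outside (row miss)
  E: rows 5-6 cols 4-5 -> outside (row miss)
Winner: A at z=4

Answer: A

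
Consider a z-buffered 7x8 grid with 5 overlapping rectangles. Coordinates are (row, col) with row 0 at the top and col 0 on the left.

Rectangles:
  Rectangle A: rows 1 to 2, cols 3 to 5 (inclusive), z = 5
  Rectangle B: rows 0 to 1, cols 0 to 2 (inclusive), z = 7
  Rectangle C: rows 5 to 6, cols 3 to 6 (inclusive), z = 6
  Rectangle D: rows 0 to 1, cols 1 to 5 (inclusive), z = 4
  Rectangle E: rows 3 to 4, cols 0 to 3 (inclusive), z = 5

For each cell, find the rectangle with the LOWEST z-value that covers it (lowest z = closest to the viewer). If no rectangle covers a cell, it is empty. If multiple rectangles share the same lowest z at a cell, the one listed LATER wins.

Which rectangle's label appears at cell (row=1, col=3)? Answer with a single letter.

Check cell (1,3):
  A: rows 1-2 cols 3-5 z=5 -> covers; best now A (z=5)
  B: rows 0-1 cols 0-2 -> outside (col miss)
  C: rows 5-6 cols 3-6 -> outside (row miss)
  D: rows 0-1 cols 1-5 z=4 -> covers; best now D (z=4)
  E: rows 3-4 cols 0-3 -> outside (row miss)
Winner: D at z=4

Answer: D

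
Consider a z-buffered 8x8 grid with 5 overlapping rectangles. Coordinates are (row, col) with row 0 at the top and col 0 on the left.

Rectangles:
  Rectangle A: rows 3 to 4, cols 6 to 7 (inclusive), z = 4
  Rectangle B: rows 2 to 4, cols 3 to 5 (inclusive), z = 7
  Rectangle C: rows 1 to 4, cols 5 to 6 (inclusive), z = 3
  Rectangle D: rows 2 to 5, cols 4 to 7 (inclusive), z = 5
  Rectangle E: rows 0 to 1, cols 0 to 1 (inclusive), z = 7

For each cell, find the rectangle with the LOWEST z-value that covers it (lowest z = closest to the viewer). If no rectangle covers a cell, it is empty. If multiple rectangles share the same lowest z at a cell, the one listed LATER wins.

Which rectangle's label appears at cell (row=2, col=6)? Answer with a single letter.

Answer: C

Derivation:
Check cell (2,6):
  A: rows 3-4 cols 6-7 -> outside (row miss)
  B: rows 2-4 cols 3-5 -> outside (col miss)
  C: rows 1-4 cols 5-6 z=3 -> covers; best now C (z=3)
  D: rows 2-5 cols 4-7 z=5 -> covers; best now C (z=3)
  E: rows 0-1 cols 0-1 -> outside (row miss)
Winner: C at z=3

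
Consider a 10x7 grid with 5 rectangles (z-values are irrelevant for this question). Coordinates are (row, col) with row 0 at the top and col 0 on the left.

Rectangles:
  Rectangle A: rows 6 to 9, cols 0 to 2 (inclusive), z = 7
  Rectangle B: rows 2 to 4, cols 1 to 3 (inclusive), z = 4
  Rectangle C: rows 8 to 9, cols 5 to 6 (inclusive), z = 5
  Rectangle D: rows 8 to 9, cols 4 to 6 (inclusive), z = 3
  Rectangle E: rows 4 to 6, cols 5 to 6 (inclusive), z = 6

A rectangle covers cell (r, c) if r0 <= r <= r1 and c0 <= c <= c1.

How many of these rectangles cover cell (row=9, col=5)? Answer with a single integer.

Answer: 2

Derivation:
Check cell (9,5):
  A: rows 6-9 cols 0-2 -> outside (col miss)
  B: rows 2-4 cols 1-3 -> outside (row miss)
  C: rows 8-9 cols 5-6 -> covers
  D: rows 8-9 cols 4-6 -> covers
  E: rows 4-6 cols 5-6 -> outside (row miss)
Count covering = 2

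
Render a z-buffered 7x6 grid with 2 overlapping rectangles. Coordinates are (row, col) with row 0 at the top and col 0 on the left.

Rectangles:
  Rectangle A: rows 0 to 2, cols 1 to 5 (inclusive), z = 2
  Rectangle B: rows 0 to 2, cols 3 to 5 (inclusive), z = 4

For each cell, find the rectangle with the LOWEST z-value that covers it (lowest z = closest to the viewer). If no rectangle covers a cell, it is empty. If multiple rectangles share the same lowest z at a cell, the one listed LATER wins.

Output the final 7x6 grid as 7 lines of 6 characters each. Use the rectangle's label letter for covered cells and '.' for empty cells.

.AAAAA
.AAAAA
.AAAAA
......
......
......
......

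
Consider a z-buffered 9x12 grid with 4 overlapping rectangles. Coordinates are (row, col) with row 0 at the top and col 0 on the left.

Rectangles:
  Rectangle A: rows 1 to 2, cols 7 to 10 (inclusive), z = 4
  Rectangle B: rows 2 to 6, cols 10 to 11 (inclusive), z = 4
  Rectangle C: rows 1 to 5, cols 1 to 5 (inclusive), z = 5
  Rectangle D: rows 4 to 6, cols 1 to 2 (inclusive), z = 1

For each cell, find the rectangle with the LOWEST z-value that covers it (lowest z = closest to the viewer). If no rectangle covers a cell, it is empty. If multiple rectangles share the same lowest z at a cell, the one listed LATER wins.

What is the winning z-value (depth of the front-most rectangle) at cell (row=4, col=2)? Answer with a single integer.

Answer: 1

Derivation:
Check cell (4,2):
  A: rows 1-2 cols 7-10 -> outside (row miss)
  B: rows 2-6 cols 10-11 -> outside (col miss)
  C: rows 1-5 cols 1-5 z=5 -> covers; best now C (z=5)
  D: rows 4-6 cols 1-2 z=1 -> covers; best now D (z=1)
Winner: D at z=1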